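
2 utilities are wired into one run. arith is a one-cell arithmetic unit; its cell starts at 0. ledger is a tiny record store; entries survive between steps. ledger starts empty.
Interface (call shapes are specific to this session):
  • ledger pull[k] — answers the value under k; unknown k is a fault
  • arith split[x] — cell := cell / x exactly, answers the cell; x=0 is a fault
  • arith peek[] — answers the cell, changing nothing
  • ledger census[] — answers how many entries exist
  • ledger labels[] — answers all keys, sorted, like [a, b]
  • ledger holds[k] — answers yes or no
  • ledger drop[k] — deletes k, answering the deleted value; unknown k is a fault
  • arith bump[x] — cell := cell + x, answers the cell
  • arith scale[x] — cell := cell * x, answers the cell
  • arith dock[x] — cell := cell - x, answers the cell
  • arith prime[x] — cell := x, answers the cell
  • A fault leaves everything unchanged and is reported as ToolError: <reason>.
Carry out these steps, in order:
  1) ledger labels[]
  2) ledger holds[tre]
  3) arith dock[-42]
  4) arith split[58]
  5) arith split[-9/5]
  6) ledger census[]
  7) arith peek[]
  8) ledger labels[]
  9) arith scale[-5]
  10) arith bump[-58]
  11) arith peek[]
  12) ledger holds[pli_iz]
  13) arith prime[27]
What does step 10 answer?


Answer: -4871/87

Derivation:
>>> ledger labels
:: []
>>> ledger holds tre
:: no
>>> arith dock -42
:: 42
>>> arith split 58
:: 21/29
>>> arith split -9/5
:: -35/87
>>> ledger census
:: 0
>>> arith peek
:: -35/87
>>> ledger labels
:: []
>>> arith scale -5
:: 175/87
>>> arith bump -58
:: -4871/87
>>> arith peek
:: -4871/87
>>> ledger holds pli_iz
:: no
>>> arith prime 27
:: 27


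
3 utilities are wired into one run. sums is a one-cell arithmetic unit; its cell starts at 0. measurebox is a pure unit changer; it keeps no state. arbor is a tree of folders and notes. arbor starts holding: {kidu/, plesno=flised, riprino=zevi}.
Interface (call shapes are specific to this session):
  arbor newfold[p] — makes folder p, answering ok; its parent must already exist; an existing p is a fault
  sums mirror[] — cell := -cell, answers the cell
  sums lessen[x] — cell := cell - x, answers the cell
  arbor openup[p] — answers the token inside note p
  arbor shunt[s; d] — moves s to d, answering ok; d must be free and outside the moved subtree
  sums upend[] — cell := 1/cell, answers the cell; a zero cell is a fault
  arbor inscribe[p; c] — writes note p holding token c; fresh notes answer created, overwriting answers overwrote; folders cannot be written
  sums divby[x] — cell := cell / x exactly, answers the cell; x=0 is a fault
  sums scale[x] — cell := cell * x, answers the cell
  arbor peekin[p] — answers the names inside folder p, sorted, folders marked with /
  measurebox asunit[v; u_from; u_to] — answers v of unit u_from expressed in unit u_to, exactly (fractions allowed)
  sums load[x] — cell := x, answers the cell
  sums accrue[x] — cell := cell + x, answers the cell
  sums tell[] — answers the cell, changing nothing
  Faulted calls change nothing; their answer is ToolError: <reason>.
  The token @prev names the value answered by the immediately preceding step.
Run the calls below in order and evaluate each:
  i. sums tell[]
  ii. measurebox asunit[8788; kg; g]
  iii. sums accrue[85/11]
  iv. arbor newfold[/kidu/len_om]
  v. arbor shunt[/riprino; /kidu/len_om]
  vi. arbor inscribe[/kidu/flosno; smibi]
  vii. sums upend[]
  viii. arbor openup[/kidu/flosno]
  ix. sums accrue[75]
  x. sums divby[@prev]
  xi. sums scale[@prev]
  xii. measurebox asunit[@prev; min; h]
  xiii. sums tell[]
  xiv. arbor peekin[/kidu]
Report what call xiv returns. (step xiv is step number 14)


Answer: [flosno, len_om/]

Derivation:
~$ sums tell
= 0
~$ measurebox asunit v→8788 u_from→kg u_to→g
= 8788000
~$ sums accrue x→85/11
= 85/11
~$ arbor newfold p→/kidu/len_om
= ok
~$ arbor shunt s→/riprino d→/kidu/len_om
= ToolError: exists
~$ arbor inscribe p→/kidu/flosno c→smibi
= created
~$ sums upend
= 11/85
~$ arbor openup p→/kidu/flosno
= smibi
~$ sums accrue x→75
= 6386/85
~$ sums divby x→@prev
= 1
~$ sums scale x→@prev
= 1
~$ measurebox asunit v→@prev u_from→min u_to→h
= 1/60
~$ sums tell
= 1
~$ arbor peekin p→/kidu
= [flosno, len_om/]


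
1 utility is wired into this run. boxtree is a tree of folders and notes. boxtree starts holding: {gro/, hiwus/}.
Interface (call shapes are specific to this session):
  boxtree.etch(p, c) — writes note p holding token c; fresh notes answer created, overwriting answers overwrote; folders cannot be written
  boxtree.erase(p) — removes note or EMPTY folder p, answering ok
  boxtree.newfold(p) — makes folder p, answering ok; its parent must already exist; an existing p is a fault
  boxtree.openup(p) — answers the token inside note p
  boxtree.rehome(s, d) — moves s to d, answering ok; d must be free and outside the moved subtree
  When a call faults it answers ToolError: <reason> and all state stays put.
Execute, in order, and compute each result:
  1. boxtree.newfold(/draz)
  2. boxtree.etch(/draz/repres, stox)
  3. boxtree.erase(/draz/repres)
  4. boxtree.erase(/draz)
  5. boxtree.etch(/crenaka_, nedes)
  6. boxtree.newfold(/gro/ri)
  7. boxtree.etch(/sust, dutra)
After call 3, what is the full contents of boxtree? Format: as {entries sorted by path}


Answer: {draz/, gro/, hiwus/}

Derivation:
# 1. newfold(p→/draz) == ok
# 2. etch(p→/draz/repres, c→stox) == created
# 3. erase(p→/draz/repres) == ok
# 4. erase(p→/draz) == ok
# 5. etch(p→/crenaka_, c→nedes) == created
# 6. newfold(p→/gro/ri) == ok
# 7. etch(p→/sust, c→dutra) == created


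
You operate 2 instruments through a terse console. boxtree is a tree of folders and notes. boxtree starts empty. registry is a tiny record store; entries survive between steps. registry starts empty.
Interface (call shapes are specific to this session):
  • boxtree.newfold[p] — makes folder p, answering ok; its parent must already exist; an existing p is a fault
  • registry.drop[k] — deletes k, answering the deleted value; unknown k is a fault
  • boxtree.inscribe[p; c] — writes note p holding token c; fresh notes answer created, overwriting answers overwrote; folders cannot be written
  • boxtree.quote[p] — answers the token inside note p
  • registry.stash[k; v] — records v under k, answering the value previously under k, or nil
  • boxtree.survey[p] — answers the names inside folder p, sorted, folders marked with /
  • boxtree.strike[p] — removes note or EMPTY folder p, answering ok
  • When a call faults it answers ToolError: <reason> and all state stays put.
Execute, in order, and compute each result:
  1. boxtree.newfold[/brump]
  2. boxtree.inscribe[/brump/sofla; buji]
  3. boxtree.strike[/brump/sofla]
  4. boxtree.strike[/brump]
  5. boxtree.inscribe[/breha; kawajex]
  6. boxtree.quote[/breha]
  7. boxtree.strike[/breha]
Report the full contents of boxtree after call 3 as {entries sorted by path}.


Answer: {brump/}

Derivation:
>> boxtree.newfold(p='/brump')
<< ok
>> boxtree.inscribe(p='/brump/sofla', c='buji')
<< created
>> boxtree.strike(p='/brump/sofla')
<< ok
>> boxtree.strike(p='/brump')
<< ok
>> boxtree.inscribe(p='/breha', c='kawajex')
<< created
>> boxtree.quote(p='/breha')
<< kawajex
>> boxtree.strike(p='/breha')
<< ok


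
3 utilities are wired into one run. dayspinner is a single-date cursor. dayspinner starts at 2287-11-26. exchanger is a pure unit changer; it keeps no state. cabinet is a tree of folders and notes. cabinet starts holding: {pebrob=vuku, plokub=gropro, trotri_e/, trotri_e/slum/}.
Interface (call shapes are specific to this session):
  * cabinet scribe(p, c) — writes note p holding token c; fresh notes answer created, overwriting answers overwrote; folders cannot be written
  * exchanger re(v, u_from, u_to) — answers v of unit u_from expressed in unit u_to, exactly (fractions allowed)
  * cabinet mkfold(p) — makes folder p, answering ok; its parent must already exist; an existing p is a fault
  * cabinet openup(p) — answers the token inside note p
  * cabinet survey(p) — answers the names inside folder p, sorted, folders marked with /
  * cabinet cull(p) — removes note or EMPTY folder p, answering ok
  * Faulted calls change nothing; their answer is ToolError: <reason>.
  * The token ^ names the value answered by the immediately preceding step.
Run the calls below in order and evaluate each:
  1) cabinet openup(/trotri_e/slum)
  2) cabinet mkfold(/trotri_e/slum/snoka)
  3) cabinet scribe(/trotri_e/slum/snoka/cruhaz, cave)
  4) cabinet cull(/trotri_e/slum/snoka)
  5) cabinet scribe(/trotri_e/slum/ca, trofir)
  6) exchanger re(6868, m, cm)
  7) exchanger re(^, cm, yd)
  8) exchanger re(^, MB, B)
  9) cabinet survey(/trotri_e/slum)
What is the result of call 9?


;; 1. cabinet openup(p→/trotri_e/slum) ~> ToolError: is a directory
;; 2. cabinet mkfold(p→/trotri_e/slum/snoka) ~> ok
;; 3. cabinet scribe(p→/trotri_e/slum/snoka/cruhaz, c→cave) ~> created
;; 4. cabinet cull(p→/trotri_e/slum/snoka) ~> ToolError: not empty
;; 5. cabinet scribe(p→/trotri_e/slum/ca, c→trofir) ~> created
;; 6. exchanger re(v→6868, u_from→m, u_to→cm) ~> 686800
;; 7. exchanger re(v→^, u_from→cm, u_to→yd) ~> 8585000/1143
;; 8. exchanger re(v→^, u_from→MB, u_to→B) ~> 8585000000000/1143
;; 9. cabinet survey(p→/trotri_e/slum) ~> [ca, snoka/]

Answer: [ca, snoka/]


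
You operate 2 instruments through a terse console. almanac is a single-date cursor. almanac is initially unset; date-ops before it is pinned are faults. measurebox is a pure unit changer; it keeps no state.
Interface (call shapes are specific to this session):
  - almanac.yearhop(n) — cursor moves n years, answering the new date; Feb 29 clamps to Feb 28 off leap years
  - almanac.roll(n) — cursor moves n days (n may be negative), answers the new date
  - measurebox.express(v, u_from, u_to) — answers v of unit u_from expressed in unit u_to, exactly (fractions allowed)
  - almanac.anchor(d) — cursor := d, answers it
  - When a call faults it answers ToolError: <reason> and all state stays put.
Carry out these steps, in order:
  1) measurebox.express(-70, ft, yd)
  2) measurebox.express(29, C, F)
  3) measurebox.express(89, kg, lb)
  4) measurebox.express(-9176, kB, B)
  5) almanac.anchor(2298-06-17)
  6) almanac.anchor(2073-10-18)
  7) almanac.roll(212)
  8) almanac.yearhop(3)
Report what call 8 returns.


Answer: 2077-05-18

Derivation:
I invoke measurebox.express using v: -70, u_from: ft, u_to: yd, → -70/3.
Then measurebox.express using v: 29, u_from: C, u_to: F, and see 421/5.
Invoking measurebox.express using v: 89, u_from: kg, u_to: lb, — result: 8900000000/45359237.
Then measurebox.express using v: -9176, u_from: kB, u_to: B: -9176000.
Next I call almanac.anchor using d: 2298-06-17, which returns 2298-06-17.
Calling almanac.anchor using d: 2073-10-18: 2073-10-18.
I invoke almanac.roll using n: 212: 2074-05-18.
I use almanac.yearhop using n: 3, → 2077-05-18.


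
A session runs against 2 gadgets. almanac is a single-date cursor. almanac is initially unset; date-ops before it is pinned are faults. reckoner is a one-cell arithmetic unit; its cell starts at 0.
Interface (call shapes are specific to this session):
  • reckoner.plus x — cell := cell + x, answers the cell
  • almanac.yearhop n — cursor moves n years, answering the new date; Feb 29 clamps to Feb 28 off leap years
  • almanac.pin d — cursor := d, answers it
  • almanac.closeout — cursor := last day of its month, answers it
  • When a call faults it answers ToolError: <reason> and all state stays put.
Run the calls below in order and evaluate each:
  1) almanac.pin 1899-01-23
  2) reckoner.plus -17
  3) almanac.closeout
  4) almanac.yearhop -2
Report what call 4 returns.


;; 1. almanac.pin(d: 1899-01-23) ~> 1899-01-23
;; 2. reckoner.plus(x: -17) ~> -17
;; 3. almanac.closeout() ~> 1899-01-31
;; 4. almanac.yearhop(n: -2) ~> 1897-01-31

Answer: 1897-01-31


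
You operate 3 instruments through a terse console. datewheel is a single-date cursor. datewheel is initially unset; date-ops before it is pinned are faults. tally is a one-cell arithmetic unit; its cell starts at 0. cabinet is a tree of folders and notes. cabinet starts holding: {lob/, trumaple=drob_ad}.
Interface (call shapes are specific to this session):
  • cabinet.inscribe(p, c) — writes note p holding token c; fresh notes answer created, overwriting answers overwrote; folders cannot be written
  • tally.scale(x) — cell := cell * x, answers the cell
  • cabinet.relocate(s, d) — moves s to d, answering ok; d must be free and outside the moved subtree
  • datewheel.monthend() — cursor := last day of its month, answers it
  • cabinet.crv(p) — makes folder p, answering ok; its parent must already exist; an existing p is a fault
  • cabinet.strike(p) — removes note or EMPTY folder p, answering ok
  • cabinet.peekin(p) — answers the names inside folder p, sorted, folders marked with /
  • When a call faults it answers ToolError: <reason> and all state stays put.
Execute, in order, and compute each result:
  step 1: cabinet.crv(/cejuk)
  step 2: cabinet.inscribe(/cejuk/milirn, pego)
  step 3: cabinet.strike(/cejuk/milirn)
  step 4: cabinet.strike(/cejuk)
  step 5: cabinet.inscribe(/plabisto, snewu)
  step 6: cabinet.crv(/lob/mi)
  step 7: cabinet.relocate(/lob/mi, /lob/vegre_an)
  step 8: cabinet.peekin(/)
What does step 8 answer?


// 1. cabinet.crv(p=/cejuk) : ok
// 2. cabinet.inscribe(p=/cejuk/milirn, c=pego) : created
// 3. cabinet.strike(p=/cejuk/milirn) : ok
// 4. cabinet.strike(p=/cejuk) : ok
// 5. cabinet.inscribe(p=/plabisto, c=snewu) : created
// 6. cabinet.crv(p=/lob/mi) : ok
// 7. cabinet.relocate(s=/lob/mi, d=/lob/vegre_an) : ok
// 8. cabinet.peekin(p=/) : [lob/, plabisto, trumaple]

Answer: [lob/, plabisto, trumaple]


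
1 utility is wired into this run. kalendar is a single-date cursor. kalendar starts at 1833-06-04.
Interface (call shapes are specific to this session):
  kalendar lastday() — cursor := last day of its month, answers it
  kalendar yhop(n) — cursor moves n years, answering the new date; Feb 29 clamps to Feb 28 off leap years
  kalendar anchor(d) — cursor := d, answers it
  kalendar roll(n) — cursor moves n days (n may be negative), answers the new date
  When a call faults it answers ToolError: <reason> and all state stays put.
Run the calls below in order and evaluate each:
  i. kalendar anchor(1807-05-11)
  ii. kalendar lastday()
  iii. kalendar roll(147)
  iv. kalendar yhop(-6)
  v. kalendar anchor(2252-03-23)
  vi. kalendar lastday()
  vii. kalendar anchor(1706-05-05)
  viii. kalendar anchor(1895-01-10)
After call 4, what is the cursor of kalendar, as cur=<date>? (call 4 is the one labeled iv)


-- kalendar anchor(d='1807-05-11') == 1807-05-11
-- kalendar lastday() == 1807-05-31
-- kalendar roll(n='147') == 1807-10-25
-- kalendar yhop(n='-6') == 1801-10-25
-- kalendar anchor(d='2252-03-23') == 2252-03-23
-- kalendar lastday() == 2252-03-31
-- kalendar anchor(d='1706-05-05') == 1706-05-05
-- kalendar anchor(d='1895-01-10') == 1895-01-10

Answer: cur=1801-10-25


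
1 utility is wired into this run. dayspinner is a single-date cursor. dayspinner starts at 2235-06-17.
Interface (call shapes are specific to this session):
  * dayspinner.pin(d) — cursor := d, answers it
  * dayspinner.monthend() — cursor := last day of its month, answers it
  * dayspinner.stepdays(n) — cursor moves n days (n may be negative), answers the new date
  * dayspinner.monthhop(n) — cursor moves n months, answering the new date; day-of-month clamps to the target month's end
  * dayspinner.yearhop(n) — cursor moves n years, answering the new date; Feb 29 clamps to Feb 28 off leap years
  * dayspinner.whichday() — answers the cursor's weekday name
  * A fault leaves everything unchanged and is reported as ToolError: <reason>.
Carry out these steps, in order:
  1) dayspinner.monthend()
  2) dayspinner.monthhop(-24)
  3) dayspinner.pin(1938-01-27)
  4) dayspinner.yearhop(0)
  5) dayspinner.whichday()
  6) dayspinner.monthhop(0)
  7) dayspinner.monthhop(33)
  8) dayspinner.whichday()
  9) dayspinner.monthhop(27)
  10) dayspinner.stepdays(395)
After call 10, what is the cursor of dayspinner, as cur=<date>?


~$ dayspinner.monthend
:: 2235-06-30
~$ dayspinner.monthhop -24
:: 2233-06-30
~$ dayspinner.pin 1938-01-27
:: 1938-01-27
~$ dayspinner.yearhop 0
:: 1938-01-27
~$ dayspinner.whichday
:: Thursday
~$ dayspinner.monthhop 0
:: 1938-01-27
~$ dayspinner.monthhop 33
:: 1940-10-27
~$ dayspinner.whichday
:: Sunday
~$ dayspinner.monthhop 27
:: 1943-01-27
~$ dayspinner.stepdays 395
:: 1944-02-26

Answer: cur=1944-02-26


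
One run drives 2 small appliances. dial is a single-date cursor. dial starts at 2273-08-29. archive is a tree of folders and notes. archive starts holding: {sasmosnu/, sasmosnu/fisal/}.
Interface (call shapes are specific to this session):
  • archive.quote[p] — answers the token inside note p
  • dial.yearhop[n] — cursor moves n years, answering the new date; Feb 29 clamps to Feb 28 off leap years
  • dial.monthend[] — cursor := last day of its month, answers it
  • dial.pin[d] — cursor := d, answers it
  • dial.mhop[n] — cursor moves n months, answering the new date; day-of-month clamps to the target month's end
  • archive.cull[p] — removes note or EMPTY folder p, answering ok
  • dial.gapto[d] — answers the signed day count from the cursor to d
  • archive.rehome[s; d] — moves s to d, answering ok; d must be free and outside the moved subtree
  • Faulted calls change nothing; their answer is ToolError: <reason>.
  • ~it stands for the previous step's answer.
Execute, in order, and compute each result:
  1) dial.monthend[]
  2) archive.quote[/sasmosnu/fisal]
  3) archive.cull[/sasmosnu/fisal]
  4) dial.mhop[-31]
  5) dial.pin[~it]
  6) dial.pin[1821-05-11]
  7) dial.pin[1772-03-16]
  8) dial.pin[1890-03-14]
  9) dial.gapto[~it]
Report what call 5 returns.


$ monthend
  2273-08-31
$ quote p=/sasmosnu/fisal
  ToolError: is a directory
$ cull p=/sasmosnu/fisal
  ok
$ mhop n=-31
  2271-01-31
$ pin d=~it
  2271-01-31
$ pin d=1821-05-11
  1821-05-11
$ pin d=1772-03-16
  1772-03-16
$ pin d=1890-03-14
  1890-03-14
$ gapto d=~it
  0

Answer: 2271-01-31


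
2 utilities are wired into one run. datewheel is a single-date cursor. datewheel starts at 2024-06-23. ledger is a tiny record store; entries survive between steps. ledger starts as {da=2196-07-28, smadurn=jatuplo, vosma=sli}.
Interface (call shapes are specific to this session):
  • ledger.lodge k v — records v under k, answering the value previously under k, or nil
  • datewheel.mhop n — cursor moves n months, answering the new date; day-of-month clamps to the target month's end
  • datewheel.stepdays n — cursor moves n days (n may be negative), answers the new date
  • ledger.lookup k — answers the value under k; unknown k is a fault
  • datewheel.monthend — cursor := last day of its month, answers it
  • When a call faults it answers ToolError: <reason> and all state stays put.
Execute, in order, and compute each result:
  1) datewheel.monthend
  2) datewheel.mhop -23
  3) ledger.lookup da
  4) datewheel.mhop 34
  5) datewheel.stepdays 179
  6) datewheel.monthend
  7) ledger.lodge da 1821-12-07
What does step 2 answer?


Answer: 2022-07-30

Derivation:
Now I run monthend(), and get 2024-06-30.
Now I run mhop passing n→-23, yielding 2022-07-30.
Calling lookup passing k→da, giving 2196-07-28.
Using mhop passing n→34, giving 2025-05-30.
Invoking stepdays passing n→179, and get 2025-11-25.
I invoke monthend: 2025-11-30.
I use lodge passing k→da, v→1821-12-07, → 2196-07-28.


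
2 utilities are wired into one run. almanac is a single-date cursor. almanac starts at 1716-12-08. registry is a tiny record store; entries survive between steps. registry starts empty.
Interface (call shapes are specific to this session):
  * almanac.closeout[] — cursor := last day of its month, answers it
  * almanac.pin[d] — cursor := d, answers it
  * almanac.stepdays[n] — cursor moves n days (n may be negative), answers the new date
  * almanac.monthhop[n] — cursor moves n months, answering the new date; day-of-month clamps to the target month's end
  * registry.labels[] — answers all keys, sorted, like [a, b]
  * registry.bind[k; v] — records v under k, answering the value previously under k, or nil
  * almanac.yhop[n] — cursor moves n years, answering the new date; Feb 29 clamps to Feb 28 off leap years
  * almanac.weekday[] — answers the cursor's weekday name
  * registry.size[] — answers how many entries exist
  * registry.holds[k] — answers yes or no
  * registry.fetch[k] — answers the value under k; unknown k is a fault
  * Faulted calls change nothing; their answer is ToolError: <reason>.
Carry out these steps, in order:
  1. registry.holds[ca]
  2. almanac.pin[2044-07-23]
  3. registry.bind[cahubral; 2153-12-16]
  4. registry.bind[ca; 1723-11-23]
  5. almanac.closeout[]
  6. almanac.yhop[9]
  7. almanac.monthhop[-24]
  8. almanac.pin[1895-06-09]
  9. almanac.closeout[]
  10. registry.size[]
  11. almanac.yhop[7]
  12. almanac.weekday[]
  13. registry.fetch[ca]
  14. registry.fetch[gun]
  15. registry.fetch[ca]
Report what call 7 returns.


Calling registry.holds with k: ca, — result: no.
I run almanac.pin with d: 2044-07-23, giving 2044-07-23.
Now I run registry.bind with k: cahubral, v: 2153-12-16, → nil.
I invoke registry.bind with k: ca, v: 1723-11-23: nil.
I use almanac.closeout(): 2044-07-31.
Then almanac.yhop with n: 9, yielding 2053-07-31.
I invoke almanac.monthhop with n: -24, — result: 2051-07-31.
Next I call almanac.pin with d: 1895-06-09, — result: 1895-06-09.
I invoke almanac.closeout, giving 1895-06-30.
Invoking registry.size(), and get 2.
Using almanac.yhop with n: 7, → 1902-06-30.
Calling almanac.weekday, yielding Monday.
Next I call registry.fetch with k: ca, giving 1723-11-23.
I invoke registry.fetch with k: gun, — result: ToolError: no such key gun.
Now I run registry.fetch with k: ca, giving 1723-11-23.

Answer: 2051-07-31


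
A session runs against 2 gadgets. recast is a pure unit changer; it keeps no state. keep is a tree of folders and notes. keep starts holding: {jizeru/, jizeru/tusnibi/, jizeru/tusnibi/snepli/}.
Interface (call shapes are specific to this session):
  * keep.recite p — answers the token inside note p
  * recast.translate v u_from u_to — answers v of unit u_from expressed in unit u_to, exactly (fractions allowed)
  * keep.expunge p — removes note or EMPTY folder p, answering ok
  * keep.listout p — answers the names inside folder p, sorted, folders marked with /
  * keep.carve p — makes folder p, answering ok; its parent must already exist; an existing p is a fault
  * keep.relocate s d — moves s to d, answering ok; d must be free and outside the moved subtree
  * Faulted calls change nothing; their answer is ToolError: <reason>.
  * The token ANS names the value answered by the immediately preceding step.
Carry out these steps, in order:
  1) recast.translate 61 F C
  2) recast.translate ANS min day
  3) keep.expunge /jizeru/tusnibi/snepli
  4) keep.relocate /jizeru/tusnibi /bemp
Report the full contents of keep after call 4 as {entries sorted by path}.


Answer: {bemp/, jizeru/}

Derivation:
Act: recast.translate[v='61'; u_from='F'; u_to='C']
Obs: 145/9
Act: recast.translate[v='ANS'; u_from='min'; u_to='day']
Obs: 29/2592
Act: keep.expunge[p='/jizeru/tusnibi/snepli']
Obs: ok
Act: keep.relocate[s='/jizeru/tusnibi'; d='/bemp']
Obs: ok


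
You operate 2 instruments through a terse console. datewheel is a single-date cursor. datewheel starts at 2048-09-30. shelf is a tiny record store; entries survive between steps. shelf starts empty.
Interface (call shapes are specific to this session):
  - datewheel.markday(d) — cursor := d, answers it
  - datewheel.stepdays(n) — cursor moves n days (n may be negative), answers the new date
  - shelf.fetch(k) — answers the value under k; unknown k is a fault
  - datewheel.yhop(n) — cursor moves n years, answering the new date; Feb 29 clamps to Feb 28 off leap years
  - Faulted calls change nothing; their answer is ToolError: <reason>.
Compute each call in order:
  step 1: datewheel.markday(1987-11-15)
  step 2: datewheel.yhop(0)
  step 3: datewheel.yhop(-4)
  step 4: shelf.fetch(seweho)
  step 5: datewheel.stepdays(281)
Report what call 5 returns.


Calling markday on 1987-11-15, — result: 1987-11-15.
Next I call yhop on 0, giving 1987-11-15.
Then yhop on -4, → 1983-11-15.
Next I call fetch on seweho, — result: ToolError: no such key seweho.
Using stepdays on 281, and see 1984-08-22.

Answer: 1984-08-22


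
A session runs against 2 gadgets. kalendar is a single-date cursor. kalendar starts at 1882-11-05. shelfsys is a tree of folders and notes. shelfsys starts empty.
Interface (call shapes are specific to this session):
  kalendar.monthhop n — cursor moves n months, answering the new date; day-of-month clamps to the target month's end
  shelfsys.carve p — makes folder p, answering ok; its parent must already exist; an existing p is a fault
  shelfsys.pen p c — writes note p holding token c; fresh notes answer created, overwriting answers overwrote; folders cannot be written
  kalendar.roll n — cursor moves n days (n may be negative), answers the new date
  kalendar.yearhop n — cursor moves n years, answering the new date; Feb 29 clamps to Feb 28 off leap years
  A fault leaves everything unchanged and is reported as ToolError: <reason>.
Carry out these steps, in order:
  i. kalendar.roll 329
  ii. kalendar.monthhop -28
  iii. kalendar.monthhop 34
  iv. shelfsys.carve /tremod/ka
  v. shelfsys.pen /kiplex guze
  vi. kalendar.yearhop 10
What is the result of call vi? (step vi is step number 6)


>> kalendar.roll(n=329)
<< 1883-09-30
>> kalendar.monthhop(n=-28)
<< 1881-05-30
>> kalendar.monthhop(n=34)
<< 1884-03-30
>> shelfsys.carve(p=/tremod/ka)
<< ToolError: no parent
>> shelfsys.pen(p=/kiplex, c=guze)
<< created
>> kalendar.yearhop(n=10)
<< 1894-03-30

Answer: 1894-03-30


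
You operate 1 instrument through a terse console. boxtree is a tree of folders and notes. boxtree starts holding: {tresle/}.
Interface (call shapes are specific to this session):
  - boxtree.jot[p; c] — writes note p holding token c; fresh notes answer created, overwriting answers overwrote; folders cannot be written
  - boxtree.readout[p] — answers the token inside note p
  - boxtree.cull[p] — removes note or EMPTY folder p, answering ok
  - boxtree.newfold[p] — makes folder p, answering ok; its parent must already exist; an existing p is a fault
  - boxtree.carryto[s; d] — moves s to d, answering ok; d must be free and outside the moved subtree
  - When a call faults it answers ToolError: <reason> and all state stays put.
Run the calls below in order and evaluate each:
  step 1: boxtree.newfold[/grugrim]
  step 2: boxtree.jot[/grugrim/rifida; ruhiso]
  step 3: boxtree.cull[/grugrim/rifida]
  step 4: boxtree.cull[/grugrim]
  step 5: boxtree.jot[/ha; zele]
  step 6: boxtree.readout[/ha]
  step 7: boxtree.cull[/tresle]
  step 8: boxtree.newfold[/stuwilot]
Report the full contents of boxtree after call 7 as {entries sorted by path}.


==> boxtree.newfold(p: /grugrim)
<== ok
==> boxtree.jot(p: /grugrim/rifida, c: ruhiso)
<== created
==> boxtree.cull(p: /grugrim/rifida)
<== ok
==> boxtree.cull(p: /grugrim)
<== ok
==> boxtree.jot(p: /ha, c: zele)
<== created
==> boxtree.readout(p: /ha)
<== zele
==> boxtree.cull(p: /tresle)
<== ok
==> boxtree.newfold(p: /stuwilot)
<== ok

Answer: {ha=zele}


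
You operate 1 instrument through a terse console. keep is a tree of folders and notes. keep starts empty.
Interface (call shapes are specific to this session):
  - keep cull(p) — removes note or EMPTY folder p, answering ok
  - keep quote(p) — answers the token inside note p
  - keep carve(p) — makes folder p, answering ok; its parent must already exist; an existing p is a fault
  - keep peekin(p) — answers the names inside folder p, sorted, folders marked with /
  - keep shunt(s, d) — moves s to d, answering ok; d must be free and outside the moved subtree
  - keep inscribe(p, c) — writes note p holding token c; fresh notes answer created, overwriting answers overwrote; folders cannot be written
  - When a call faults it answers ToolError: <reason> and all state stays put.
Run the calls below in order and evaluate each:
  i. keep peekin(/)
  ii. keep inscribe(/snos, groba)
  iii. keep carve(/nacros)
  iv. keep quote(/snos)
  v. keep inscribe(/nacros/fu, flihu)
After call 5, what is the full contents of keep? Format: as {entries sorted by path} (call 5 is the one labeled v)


Answer: {nacros/, nacros/fu=flihu, snos=groba}

Derivation:
Step: keep peekin[p→/]
Result: []
Step: keep inscribe[p→/snos; c→groba]
Result: created
Step: keep carve[p→/nacros]
Result: ok
Step: keep quote[p→/snos]
Result: groba
Step: keep inscribe[p→/nacros/fu; c→flihu]
Result: created


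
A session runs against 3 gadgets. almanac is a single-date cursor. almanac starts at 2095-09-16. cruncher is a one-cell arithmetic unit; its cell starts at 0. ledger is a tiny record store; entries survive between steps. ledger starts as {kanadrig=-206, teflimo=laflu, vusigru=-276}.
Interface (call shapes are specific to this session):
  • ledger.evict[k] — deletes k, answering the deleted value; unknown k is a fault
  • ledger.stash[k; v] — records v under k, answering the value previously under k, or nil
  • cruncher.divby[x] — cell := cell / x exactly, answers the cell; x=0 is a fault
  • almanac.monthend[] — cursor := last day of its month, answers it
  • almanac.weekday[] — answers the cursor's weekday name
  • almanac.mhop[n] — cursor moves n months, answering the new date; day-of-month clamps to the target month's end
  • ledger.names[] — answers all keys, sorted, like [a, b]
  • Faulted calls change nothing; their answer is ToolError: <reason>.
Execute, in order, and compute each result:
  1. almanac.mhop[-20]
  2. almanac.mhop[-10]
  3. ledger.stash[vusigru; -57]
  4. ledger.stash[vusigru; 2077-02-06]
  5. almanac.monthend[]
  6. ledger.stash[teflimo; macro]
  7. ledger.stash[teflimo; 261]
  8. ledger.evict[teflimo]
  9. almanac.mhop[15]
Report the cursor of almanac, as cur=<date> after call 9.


-- almanac.mhop(n: -20) ~> 2094-01-16
-- almanac.mhop(n: -10) ~> 2093-03-16
-- ledger.stash(k: vusigru, v: -57) ~> -276
-- ledger.stash(k: vusigru, v: 2077-02-06) ~> -57
-- almanac.monthend() ~> 2093-03-31
-- ledger.stash(k: teflimo, v: macro) ~> laflu
-- ledger.stash(k: teflimo, v: 261) ~> macro
-- ledger.evict(k: teflimo) ~> 261
-- almanac.mhop(n: 15) ~> 2094-06-30

Answer: cur=2094-06-30


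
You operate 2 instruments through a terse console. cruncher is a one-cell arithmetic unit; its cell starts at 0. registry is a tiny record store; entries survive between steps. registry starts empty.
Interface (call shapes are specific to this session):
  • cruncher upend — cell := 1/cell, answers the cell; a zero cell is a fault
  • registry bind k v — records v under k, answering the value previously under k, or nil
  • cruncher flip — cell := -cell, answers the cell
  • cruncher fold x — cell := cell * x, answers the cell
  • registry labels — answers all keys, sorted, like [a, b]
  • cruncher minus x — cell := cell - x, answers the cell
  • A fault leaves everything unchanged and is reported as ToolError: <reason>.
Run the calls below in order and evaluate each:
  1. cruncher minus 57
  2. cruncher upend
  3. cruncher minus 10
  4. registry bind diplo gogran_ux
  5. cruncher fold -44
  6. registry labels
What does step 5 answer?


Answer: 25124/57

Derivation:
! cruncher minus(57) => -57
! cruncher upend() => -1/57
! cruncher minus(10) => -571/57
! registry bind(diplo, gogran_ux) => nil
! cruncher fold(-44) => 25124/57
! registry labels() => [diplo]


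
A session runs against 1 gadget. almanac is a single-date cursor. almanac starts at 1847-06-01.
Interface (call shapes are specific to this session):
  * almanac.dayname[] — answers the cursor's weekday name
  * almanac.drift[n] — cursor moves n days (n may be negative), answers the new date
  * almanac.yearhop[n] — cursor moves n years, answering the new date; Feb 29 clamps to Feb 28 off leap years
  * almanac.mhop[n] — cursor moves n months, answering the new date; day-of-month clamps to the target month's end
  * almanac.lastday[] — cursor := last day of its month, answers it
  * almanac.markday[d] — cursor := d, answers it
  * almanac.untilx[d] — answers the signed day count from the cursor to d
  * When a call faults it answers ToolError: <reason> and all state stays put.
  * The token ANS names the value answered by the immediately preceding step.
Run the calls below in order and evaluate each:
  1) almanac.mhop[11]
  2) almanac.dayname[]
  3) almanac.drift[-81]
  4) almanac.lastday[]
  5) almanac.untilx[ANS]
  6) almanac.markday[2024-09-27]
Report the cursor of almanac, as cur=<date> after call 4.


Answer: cur=1848-02-29

Derivation:
Next I call almanac.mhop passing n='11', — result: 1848-05-01.
Using almanac.dayname(), → Monday.
Next I call almanac.drift passing n='-81', — result: 1848-02-10.
I run almanac.lastday, → 1848-02-29.
Next I call almanac.untilx passing d='ANS', → 0.
I call almanac.markday passing d='2024-09-27', giving 2024-09-27.


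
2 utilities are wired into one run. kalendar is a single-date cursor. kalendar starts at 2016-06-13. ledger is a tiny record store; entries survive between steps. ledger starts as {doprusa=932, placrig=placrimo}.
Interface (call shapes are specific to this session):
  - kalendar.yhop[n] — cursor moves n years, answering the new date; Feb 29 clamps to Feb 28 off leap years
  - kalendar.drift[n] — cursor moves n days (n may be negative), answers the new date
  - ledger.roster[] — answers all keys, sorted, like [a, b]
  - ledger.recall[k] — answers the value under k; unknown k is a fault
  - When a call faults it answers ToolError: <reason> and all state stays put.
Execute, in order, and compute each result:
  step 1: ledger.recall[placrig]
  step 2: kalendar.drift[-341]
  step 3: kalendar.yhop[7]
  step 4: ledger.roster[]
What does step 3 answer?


Answer: 2022-07-08

Derivation:
I call recall using k='placrig', which returns placrimo.
Invoking drift using n='-341', which returns 2015-07-08.
Now I run yhop using n='7', yielding 2022-07-08.
I run roster(), yielding [doprusa, placrig].


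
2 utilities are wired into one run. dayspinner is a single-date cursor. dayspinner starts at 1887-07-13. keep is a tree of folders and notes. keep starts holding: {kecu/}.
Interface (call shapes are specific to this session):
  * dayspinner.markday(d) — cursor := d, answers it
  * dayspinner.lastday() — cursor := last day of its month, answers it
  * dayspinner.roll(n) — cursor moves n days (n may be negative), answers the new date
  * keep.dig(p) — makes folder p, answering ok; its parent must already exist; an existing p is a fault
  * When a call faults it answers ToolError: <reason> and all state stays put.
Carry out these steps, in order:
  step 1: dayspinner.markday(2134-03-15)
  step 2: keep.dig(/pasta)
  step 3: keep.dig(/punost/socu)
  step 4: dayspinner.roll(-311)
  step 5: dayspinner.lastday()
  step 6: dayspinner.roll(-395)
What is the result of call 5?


I use markday(d: 2134-03-15), and get 2134-03-15.
I invoke dig(p: /pasta), → ok.
Now I run dig(p: /punost/socu): ToolError: no parent.
I run roll(n: -311), which returns 2133-05-08.
Next I call lastday(), which returns 2133-05-31.
I try roll(n: -395), — result: 2132-05-01.

Answer: 2133-05-31


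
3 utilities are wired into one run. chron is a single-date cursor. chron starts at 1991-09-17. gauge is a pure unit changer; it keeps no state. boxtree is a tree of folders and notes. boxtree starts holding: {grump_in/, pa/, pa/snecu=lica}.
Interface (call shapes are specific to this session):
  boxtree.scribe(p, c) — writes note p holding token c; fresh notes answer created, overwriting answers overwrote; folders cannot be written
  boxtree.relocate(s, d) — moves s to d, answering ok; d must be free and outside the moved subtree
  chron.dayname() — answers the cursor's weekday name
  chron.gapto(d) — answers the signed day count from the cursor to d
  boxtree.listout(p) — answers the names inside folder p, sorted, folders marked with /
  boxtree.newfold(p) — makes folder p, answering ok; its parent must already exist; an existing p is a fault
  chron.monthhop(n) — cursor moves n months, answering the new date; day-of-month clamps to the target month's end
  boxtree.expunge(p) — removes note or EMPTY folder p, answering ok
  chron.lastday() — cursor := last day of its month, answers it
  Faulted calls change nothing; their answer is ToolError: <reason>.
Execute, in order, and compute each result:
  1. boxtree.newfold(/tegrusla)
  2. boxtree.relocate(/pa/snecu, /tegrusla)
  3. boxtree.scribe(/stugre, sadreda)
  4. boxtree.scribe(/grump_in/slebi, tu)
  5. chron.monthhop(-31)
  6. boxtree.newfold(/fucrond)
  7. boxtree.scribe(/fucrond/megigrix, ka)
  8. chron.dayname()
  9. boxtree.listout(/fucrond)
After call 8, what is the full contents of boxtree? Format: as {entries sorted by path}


Now I run boxtree.newfold with p→/tegrusla, and get ok.
Using boxtree.relocate with s→/pa/snecu, d→/tegrusla: ToolError: exists.
I run boxtree.scribe with p→/stugre, c→sadreda, — result: created.
Invoking boxtree.scribe with p→/grump_in/slebi, c→tu, giving created.
Invoking chron.monthhop with n→-31, which returns 1989-02-17.
I call boxtree.newfold with p→/fucrond, yielding ok.
I run boxtree.scribe with p→/fucrond/megigrix, c→ka, and see created.
Using chron.dayname, which returns Friday.
Using boxtree.listout with p→/fucrond, — result: [megigrix].

Answer: {fucrond/, fucrond/megigrix=ka, grump_in/, grump_in/slebi=tu, pa/, pa/snecu=lica, stugre=sadreda, tegrusla/}


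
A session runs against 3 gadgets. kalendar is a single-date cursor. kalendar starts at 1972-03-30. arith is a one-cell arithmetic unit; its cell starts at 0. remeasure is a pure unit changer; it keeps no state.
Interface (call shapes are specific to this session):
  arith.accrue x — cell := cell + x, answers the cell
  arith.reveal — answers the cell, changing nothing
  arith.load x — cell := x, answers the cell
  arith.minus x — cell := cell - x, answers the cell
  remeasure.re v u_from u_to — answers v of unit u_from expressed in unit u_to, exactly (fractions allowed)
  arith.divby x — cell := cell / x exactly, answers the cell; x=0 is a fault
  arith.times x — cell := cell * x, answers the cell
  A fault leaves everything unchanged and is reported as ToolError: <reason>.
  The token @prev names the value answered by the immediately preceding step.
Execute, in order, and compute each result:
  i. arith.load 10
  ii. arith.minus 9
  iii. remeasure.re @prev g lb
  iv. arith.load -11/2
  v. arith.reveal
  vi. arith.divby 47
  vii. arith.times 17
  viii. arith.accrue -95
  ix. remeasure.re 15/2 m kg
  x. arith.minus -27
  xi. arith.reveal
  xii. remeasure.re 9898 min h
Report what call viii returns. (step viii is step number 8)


Answer: -9117/94

Derivation:
Step: load[x='10']
Result: 10
Step: minus[x='9']
Result: 1
Step: re[v='@prev'; u_from='g'; u_to='lb']
Result: 100000/45359237
Step: load[x='-11/2']
Result: -11/2
Step: reveal[]
Result: -11/2
Step: divby[x='47']
Result: -11/94
Step: times[x='17']
Result: -187/94
Step: accrue[x='-95']
Result: -9117/94
Step: re[v='15/2'; u_from='m'; u_to='kg']
Result: ToolError: incompatible units
Step: minus[x='-27']
Result: -6579/94
Step: reveal[]
Result: -6579/94
Step: re[v='9898'; u_from='min'; u_to='h']
Result: 4949/30


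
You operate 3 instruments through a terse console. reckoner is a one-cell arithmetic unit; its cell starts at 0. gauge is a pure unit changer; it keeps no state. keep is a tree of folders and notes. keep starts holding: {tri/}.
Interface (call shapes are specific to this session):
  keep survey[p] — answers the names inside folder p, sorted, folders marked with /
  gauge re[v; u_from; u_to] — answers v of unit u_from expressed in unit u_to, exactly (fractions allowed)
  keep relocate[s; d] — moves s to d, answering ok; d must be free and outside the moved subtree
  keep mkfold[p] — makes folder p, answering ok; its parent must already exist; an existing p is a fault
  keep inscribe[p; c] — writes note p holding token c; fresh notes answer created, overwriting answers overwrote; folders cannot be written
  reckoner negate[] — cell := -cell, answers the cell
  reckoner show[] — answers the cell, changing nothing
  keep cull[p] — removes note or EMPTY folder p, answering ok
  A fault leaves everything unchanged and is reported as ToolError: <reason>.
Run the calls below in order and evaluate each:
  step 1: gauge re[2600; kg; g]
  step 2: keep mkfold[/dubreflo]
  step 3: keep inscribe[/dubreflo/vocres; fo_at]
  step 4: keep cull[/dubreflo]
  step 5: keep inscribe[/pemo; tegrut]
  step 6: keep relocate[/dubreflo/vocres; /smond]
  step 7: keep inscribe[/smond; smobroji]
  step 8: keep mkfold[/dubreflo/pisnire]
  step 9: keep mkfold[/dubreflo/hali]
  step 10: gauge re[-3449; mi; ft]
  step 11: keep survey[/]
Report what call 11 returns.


Answer: [dubreflo/, pemo, smond, tri/]

Derivation:
Act: gauge re[v: 2600; u_from: kg; u_to: g]
Obs: 2600000
Act: keep mkfold[p: /dubreflo]
Obs: ok
Act: keep inscribe[p: /dubreflo/vocres; c: fo_at]
Obs: created
Act: keep cull[p: /dubreflo]
Obs: ToolError: not empty
Act: keep inscribe[p: /pemo; c: tegrut]
Obs: created
Act: keep relocate[s: /dubreflo/vocres; d: /smond]
Obs: ok
Act: keep inscribe[p: /smond; c: smobroji]
Obs: overwrote
Act: keep mkfold[p: /dubreflo/pisnire]
Obs: ok
Act: keep mkfold[p: /dubreflo/hali]
Obs: ok
Act: gauge re[v: -3449; u_from: mi; u_to: ft]
Obs: -18210720
Act: keep survey[p: /]
Obs: [dubreflo/, pemo, smond, tri/]
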